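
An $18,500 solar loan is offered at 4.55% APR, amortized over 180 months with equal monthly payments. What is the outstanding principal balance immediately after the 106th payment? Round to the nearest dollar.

$9,147

With monthly rate i = 4.55%/12 = 0.0037917, the balance after k of n payments is P · [(1+i)^n − (1+i)^k] / [(1+i)^n − 1].
(1+0.0037917)^180 = 1.97626630 and (1+0.0037917)^106 = 1.49355117, so the balance is 18,500 × (1.97626630 − 1.49355117) / (1.97626630 − 1) = $9,147.33.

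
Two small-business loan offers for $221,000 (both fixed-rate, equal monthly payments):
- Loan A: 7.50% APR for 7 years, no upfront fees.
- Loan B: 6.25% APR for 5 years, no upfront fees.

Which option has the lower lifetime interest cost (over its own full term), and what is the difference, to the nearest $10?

Loan A: monthly rate = 7.5%/12 = 0.0062500; payment = 221,000 × 0.0062500 / (1 − (1+0.0062500)^−84) = $3,389.76.
Total interest on Loan A = 84 × $3,389.76 − $221,000 = $63,739.84.
Loan B: monthly rate = 6.25%/12 = 0.0052083; payment = 221,000 × 0.0052083 / (1 − (1+0.0052083)^−60) = $4,298.29.
Total interest on Loan B = 60 × $4,298.29 − $221,000 = $36,897.40.
Loan B is lower by $26,842.44.

Loan B by $26,840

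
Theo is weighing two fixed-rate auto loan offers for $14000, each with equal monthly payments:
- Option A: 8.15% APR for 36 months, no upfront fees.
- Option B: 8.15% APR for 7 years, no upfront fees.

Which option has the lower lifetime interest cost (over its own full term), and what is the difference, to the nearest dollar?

Option A by $2,589

Option A: at 8.15% the monthly rate is 0.0067917, so the payment is 14,000 × 0.0067917 / (1 − 1.0067917^−36) = $439.68.
Total interest on Option A = 36 × $439.68 − $14,000 = $1,828.48.
Option B: at 8.15% the monthly rate is 0.0067917, so the payment is 14,000 × 0.0067917 / (1 − 1.0067917^−84) = $219.25.
Total interest on Option B = 84 × $219.25 − $14,000 = $4,417.00.
Option A is lower by $2,588.52.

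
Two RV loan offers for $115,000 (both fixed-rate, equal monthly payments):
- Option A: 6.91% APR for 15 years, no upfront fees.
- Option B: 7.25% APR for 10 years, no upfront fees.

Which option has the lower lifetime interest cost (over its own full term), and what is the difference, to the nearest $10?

Option B by $23,000

Option A: monthly rate = 6.91%/12 = 0.0057583; payment = 115,000 × 0.0057583 / (1 − (1+0.0057583)^−180) = $1,027.87.
Total interest on Option A = 180 × $1,027.87 − $115,000 = $70,016.60.
Option B: at 7.25% the monthly rate is 0.0060417, so the payment is 115,000 × 0.0060417 / (1 − 1.0060417^−120) = $1,350.11.
Total interest on Option B = 120 × $1,350.11 − $115,000 = $47,013.20.
Option B is lower by $23,003.40.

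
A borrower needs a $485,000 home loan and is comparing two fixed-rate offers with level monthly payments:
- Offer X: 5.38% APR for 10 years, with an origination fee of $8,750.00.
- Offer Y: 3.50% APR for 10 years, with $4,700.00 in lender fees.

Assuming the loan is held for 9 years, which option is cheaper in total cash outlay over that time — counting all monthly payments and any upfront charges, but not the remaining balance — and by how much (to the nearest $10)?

Offer X: at 5.38% the monthly rate is 0.0044833, so the payment is 485,000 × 0.0044833 / (1 − 1.0044833^−120) = $5,234.73.
Offer Y: monthly rate = 3.5%/12 = 0.0029167; payment = 485,000 × 0.0029167 / (1 − (1+0.0029167)^−120) = $4,795.96.
Over 108 months: Offer X costs 108 × $5,234.73 + $8,750.00 = $574,100.84; Offer Y costs 108 × $4,795.96 + $4,700.00 = $522,663.68.
Offer Y is cheaper by $574,100.84 − $522,663.68 = $51,437.16.

Offer Y by $51,440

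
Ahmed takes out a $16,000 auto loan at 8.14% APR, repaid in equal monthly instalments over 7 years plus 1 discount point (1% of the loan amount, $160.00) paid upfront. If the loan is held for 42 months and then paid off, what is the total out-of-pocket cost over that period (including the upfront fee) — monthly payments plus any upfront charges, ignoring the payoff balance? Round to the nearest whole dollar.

Monthly rate = 8.14%/12 = 0.0067833; payment = 16,000 × 0.0067833 / (1 − (1+0.0067833)^−84) = $250.50.
Total outlay = 42 × $250.50 + $160.00 = $10,681.00.

$10,681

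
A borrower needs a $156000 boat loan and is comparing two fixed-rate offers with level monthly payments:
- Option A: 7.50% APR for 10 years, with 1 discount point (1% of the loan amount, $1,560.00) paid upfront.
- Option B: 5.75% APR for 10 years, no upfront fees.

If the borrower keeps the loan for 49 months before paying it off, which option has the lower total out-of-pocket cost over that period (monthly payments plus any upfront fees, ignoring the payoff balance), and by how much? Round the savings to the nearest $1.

Option A: monthly rate = 7.5%/12 = 0.0062500; payment = 156,000 × 0.0062500 / (1 − (1+0.0062500)^−120) = $1,851.75.
Option B: monthly rate = 5.75%/12 = 0.0047917; payment = 156,000 × 0.0047917 / (1 − (1+0.0047917)^−120) = $1,712.40.
Over 49 months: Option A costs 49 × $1,851.75 + $1,560.00 = $92,295.75; Option B costs 49 × $1,712.40 = $83,907.60.
Option B is cheaper by $92,295.75 − $83,907.60 = $8,388.15.

Option B by $8,388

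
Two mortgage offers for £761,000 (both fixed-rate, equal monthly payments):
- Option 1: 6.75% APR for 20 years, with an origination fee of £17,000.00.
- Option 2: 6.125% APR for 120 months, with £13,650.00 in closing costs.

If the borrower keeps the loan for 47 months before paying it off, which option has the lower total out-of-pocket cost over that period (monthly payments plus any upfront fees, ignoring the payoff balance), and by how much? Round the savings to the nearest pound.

Option 1: monthly rate = 6.75%/12 = 0.0056250; payment = 761,000 × 0.0056250 / (1 − (1+0.0056250)^−240) = £5,786.37.
Option 2: at 6.125% the monthly rate is 0.0051042, so the payment is 761,000 × 0.0051042 / (1 − 1.0051042^−120) = £8,496.51.
Over 47 months: Option 1 costs 47 × £5,786.37 + £17,000.00 = £288,959.39; Option 2 costs 47 × £8,496.51 + £13,650.00 = £412,985.97.
Option 1 is cheaper by £412,985.97 − £288,959.39 = £124,026.58.

Option 1 by £124,027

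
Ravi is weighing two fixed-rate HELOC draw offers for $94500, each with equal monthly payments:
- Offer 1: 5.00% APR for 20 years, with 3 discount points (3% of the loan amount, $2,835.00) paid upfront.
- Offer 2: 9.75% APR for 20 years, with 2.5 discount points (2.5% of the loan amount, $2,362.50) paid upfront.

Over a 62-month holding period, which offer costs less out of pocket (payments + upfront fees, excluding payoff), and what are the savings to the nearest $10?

Offer 1: at 5.00% the monthly rate is 0.0041667, so the payment is 94,500 × 0.0041667 / (1 − 1.0041667^−240) = $623.66.
Offer 2: monthly rate = 9.75%/12 = 0.0081250; payment = 94,500 × 0.0081250 / (1 − (1+0.0081250)^−240) = $896.35.
Over 62 months: Offer 1 costs 62 × $623.66 + $2,835.00 = $41,501.92; Offer 2 costs 62 × $896.35 + $2,362.50 = $57,936.20.
Offer 1 is cheaper by $57,936.20 − $41,501.92 = $16,434.28.

Offer 1 by $16,430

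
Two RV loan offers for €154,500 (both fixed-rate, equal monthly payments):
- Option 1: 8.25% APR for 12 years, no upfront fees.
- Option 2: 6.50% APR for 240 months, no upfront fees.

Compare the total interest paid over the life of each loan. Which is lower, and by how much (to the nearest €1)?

Option 1 by €32,574

Option 1: at 8.25% the monthly rate is 0.0068750, so the payment is 154,500 × 0.0068750 / (1 − 1.0068750^−144) = €1,693.64.
Total interest on Option 1 = 144 × €1,693.64 − €154,500 = €89,384.16.
Option 2: at 6.50% the monthly rate is 0.0054167, so the payment is 154,500 × 0.0054167 / (1 − 1.0054167^−240) = €1,151.91.
Total interest on Option 2 = 240 × €1,151.91 − €154,500 = €121,958.40.
Option 1 is lower by €32,574.24.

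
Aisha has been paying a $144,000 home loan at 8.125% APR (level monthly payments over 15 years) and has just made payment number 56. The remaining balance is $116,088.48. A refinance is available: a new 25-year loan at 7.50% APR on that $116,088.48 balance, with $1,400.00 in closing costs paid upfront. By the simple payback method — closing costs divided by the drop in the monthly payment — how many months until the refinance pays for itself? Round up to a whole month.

Current payment = 144,000 × 8.125%/12 / (1 − (1+0.0067708)^−180) = $1,386.55.
Refinanced payment = 116,088.48 × 0.0062500 / (1 − (1+0.0062500)^−300) = $857.88.
Monthly savings = $1,386.55 − $857.88 = $528.67.
Break-even = $1,400.00 / $528.67 = 2.65 → 3 months.

3 months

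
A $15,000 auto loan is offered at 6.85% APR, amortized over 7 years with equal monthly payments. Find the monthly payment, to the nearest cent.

Monthly rate = 6.85%/12 = 0.0057083; payment = 15,000 × 0.0057083 / (1 − (1+0.0057083)^−84) = $225.29.

$225.29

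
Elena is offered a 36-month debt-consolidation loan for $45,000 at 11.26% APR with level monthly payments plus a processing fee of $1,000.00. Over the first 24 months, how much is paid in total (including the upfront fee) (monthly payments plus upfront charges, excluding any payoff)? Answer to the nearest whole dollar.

$36,491

Monthly rate = 11.26%/12 = 0.0093833; payment = 45,000 × 0.0093833 / (1 − (1+0.0093833)^−36) = $1,478.79.
Total outlay = 24 × $1,478.79 + $1,000.00 = $36,490.96.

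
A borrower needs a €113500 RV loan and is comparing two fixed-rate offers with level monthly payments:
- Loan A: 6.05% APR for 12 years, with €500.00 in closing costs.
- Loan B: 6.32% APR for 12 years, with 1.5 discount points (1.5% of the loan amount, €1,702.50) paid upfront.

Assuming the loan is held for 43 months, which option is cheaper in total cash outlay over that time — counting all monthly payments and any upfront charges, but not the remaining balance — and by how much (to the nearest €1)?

Loan A: at 6.05% the monthly rate is 0.0050417, so the payment is 113,500 × 0.0050417 / (1 − 1.0050417^−144) = €1,110.53.
Loan B: at 6.32% the monthly rate is 0.0052667, so the payment is 113,500 × 0.0052667 / (1 − 1.0052667^−144) = €1,126.48.
Over 43 months: Loan A costs 43 × €1,110.53 + €500.00 = €48,252.79; Loan B costs 43 × €1,126.48 + €1,702.50 = €50,141.14.
Loan A is cheaper by €50,141.14 − €48,252.79 = €1,888.35.

Loan A by €1,888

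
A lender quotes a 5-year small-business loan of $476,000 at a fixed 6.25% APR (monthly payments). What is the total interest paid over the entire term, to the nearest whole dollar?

At 6.25% the monthly rate is 0.0052083, so the payment is 476,000 × 0.0052083 / (1 − 1.0052083^−60) = $9,257.85.
Total paid = 60 × $9,257.85 = $555,471.00; interest = $555,471.00 − $476,000 = $79,471.00.

$79,471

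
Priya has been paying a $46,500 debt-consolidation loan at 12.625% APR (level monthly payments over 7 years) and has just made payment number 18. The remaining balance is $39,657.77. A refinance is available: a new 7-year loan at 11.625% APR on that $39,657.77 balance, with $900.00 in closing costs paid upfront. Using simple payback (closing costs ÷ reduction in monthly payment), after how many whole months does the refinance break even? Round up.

7 months

Current payment = 46,500 × 12.625%/12 / (1 − (1+0.0105208)^−84) = $836.48.
Refinanced payment = 39,657.77 × 0.0096875 / (1 − (1+0.0096875)^−84) = $692.14.
Monthly savings = $836.48 − $692.14 = $144.34.
Break-even = $900.00 / $144.34 = 6.24 → 7 months.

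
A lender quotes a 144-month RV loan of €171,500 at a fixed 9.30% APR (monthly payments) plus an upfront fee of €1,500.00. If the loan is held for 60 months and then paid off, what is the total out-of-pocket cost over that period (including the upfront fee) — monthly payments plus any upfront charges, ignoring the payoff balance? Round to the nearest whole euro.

€120,349

Monthly rate = 9.3%/12 = 0.0077500; payment = 171,500 × 0.0077500 / (1 − (1+0.0077500)^−144) = €1,980.81.
Total outlay = 60 × €1,980.81 + €1,500.00 = €120,348.60.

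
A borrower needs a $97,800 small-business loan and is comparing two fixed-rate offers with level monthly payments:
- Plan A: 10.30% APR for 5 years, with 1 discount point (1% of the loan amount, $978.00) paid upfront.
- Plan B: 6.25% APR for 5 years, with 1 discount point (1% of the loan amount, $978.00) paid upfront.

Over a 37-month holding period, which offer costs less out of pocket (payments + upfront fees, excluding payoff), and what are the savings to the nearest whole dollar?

Plan A: monthly rate = 10.3%/12 = 0.0085833; payment = 97,800 × 0.0085833 / (1 − (1+0.0085833)^−60) = $2,092.43.
Plan B: monthly rate = 6.25%/12 = 0.0052083; payment = 97,800 × 0.0052083 / (1 − (1+0.0052083)^−60) = $1,902.14.
Over 37 months: Plan A costs 37 × $2,092.43 + $978.00 = $78,397.91; Plan B costs 37 × $1,902.14 + $978.00 = $71,357.18.
Plan B is cheaper by $78,397.91 − $71,357.18 = $7,040.73.

Plan B by $7,041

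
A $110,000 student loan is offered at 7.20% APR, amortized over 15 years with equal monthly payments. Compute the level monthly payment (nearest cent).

$1,001.05

Monthly rate = 7.2%/12 = 0.0060000; payment = 110,000 × 0.0060000 / (1 − (1+0.0060000)^−180) = $1,001.05.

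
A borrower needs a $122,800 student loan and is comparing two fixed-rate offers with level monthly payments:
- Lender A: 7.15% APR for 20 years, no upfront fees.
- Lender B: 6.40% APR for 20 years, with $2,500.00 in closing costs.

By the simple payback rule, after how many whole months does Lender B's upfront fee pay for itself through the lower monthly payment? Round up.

Lender A: at 7.15% the monthly rate is 0.0059583, so the payment is 122,800 × 0.0059583 / (1 − 1.0059583^−240) = $963.16.
Lender B: at 6.40% the monthly rate is 0.0053333, so the payment is 122,800 × 0.0053333 / (1 − 1.0053333^−240) = $908.35.
Monthly savings = $963.16 − $908.35 = $54.81.
Break-even = $2,500.00 / $54.81 = 45.61 → 46 months.

46 months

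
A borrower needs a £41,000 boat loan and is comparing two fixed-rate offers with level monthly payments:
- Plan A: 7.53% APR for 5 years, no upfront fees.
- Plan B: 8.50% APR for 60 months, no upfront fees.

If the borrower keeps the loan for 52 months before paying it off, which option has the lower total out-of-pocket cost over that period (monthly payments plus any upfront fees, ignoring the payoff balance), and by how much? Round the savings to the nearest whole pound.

Plan A: monthly rate = 7.53%/12 = 0.0062750; payment = 41,000 × 0.0062750 / (1 − (1+0.0062750)^−60) = £822.14.
Plan B: monthly rate = 8.5%/12 = 0.0070833; payment = 41,000 × 0.0070833 / (1 − (1+0.0070833)^−60) = £841.18.
Over 52 months: Plan A costs 52 × £822.14 = £42,751.28; Plan B costs 52 × £841.18 = £43,741.36.
Plan A is cheaper by £43,741.36 − £42,751.28 = £990.08.

Plan A by £990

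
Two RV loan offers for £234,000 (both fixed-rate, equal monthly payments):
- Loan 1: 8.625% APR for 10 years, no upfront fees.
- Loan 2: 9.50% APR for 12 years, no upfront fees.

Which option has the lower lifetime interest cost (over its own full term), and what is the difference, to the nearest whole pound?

Loan 1 by £42,989

Loan 1: at 8.625% the monthly rate is 0.0071875, so the payment is 234,000 × 0.0071875 / (1 − 1.0071875^−120) = £2,916.93.
Total interest on Loan 1 = 120 × £2,916.93 − £234,000 = £116,031.60.
Loan 2: monthly rate = 9.5%/12 = 0.0079167; payment = 234,000 × 0.0079167 / (1 − (1+0.0079167)^−144) = £2,729.31.
Total interest on Loan 2 = 144 × £2,729.31 − £234,000 = £159,020.64.
Loan 1 is lower by £42,989.04.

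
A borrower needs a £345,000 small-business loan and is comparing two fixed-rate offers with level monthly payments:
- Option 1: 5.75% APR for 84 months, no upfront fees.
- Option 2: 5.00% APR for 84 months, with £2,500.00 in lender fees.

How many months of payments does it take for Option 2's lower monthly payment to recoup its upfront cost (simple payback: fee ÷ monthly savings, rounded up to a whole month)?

Option 1: at 5.75% the monthly rate is 0.0047917, so the payment is 345,000 × 0.0047917 / (1 − 1.0047917^−84) = £4,998.71.
Option 2: at 5.00% the monthly rate is 0.0041667, so the payment is 345,000 × 0.0041667 / (1 − 1.0041667^−84) = £4,876.20.
Monthly savings = £4,998.71 − £4,876.20 = £122.51.
Break-even = £2,500.00 / £122.51 = 20.41 → 21 months.

21 months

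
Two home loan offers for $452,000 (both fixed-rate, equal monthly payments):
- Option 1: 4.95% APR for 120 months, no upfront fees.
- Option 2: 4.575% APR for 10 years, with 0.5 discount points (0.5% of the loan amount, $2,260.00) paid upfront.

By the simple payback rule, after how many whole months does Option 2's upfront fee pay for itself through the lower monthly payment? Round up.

28 months

Option 1: monthly rate = 4.95%/12 = 0.0041250; payment = 452,000 × 0.0041250 / (1 − (1+0.0041250)^−120) = $4,783.12.
Option 2: monthly rate = 4.575%/12 = 0.0038125; payment = 452,000 × 0.0038125 / (1 − (1+0.0038125)^−120) = $4,700.81.
Monthly savings = $4,783.12 − $4,700.81 = $82.31.
Break-even = $2,260.00 / $82.31 = 27.46 → 28 months.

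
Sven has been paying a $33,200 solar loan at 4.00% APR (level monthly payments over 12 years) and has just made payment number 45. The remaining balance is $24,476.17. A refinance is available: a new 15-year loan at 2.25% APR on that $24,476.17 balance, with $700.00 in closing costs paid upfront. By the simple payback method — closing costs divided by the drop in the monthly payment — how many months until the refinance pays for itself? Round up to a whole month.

Current payment = 33,200 × 4%/12 / (1 − (1+0.0033333)^−144) = $290.68.
Refinanced payment = 24,476.17 × 0.0018750 / (1 − (1+0.0018750)^−180) = $160.34.
Monthly savings = $290.68 − $160.34 = $130.34.
Break-even = $700.00 / $130.34 = 5.37 → 6 months.

6 months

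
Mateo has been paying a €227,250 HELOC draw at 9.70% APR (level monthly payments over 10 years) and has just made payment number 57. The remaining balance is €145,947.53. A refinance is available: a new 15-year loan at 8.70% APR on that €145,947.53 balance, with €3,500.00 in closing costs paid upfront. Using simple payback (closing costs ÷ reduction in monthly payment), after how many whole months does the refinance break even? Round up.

3 months

Current payment = 227,250 × 9.7%/12 / (1 − (1+0.0080833)^−120) = €2,965.50.
Refinanced payment = 145,947.53 × 0.0072500 / (1 − (1+0.0072500)^−180) = €1,454.36.
Monthly savings = €2,965.50 − €1,454.36 = €1,511.14.
Break-even = €3,500.00 / €1,511.14 = 2.32 → 3 months.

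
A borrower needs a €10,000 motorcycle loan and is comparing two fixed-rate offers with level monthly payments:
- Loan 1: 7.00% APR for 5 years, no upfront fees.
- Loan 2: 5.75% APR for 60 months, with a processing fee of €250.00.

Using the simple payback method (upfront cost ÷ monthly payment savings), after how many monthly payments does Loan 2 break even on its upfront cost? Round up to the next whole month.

43 months

Loan 1: monthly rate = 7%/12 = 0.0058333; payment = 10,000 × 0.0058333 / (1 − (1+0.0058333)^−60) = €198.01.
Loan 2: at 5.75% the monthly rate is 0.0047917, so the payment is 10,000 × 0.0047917 / (1 − 1.0047917^−60) = €192.17.
Monthly savings = €198.01 − €192.17 = €5.84.
Break-even = €250.00 / €5.84 = 42.81 → 43 months.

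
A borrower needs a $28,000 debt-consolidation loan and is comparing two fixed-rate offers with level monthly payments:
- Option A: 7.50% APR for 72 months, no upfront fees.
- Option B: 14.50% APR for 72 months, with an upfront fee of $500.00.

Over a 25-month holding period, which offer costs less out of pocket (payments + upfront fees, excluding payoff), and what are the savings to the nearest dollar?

Option A: monthly rate = 7.5%/12 = 0.0062500; payment = 28,000 × 0.0062500 / (1 − (1+0.0062500)^−72) = $484.12.
Option B: monthly rate = 14.5%/12 = 0.0120833; payment = 28,000 × 0.0120833 / (1 − (1+0.0120833)^−72) = $584.48.
Over 25 months: Option A costs 25 × $484.12 = $12,103.00; Option B costs 25 × $584.48 + $500.00 = $15,112.00.
Option A is cheaper by $15,112.00 − $12,103.00 = $3,009.00.

Option A by $3,009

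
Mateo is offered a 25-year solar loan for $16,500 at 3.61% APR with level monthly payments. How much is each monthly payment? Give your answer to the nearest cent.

$83.58

At 3.61% the monthly rate is 0.0030083, so the payment is 16,500 × 0.0030083 / (1 − 1.0030083^−300) = $83.58.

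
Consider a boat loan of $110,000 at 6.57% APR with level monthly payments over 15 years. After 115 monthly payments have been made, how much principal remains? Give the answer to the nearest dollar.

With monthly rate i = 6.57%/12 = 0.0054750, the balance after k of n payments is P · [(1+i)^n − (1+i)^k] / [(1+i)^n − 1].
(1+0.0054750)^180 = 2.67195924 and (1+0.0054750)^115 = 1.87368610, so the balance is 110,000 × (2.67195924 − 1.87368610) / (2.67195924 − 1) = $52,519.25.

$52,519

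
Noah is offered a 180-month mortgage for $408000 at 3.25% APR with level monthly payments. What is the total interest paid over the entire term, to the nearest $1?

$108,040

Monthly rate = 3.25%/12 = 0.0027083; payment = 408,000 × 0.0027083 / (1 − (1+0.0027083)^−180) = $2,866.89.
Total paid = 180 × $2,866.89 = $516,040.20; interest = $516,040.20 − $408,000 = $108,040.20.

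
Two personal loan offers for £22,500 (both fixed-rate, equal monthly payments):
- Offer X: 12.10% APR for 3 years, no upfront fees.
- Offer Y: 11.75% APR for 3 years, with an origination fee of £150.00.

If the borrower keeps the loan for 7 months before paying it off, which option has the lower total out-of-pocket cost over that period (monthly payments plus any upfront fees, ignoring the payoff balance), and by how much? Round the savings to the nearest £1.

Offer X: at 12.10% the monthly rate is 0.0100833, so the payment is 22,500 × 0.0100833 / (1 − 1.0100833^−36) = £748.40.
Offer Y: at 11.75% the monthly rate is 0.0097917, so the payment is 22,500 × 0.0097917 / (1 − 1.0097917^−36) = £744.64.
Over 7 months: Offer X costs 7 × £748.40 = £5,238.80; Offer Y costs 7 × £744.64 + £150.00 = £5,362.48.
Offer X is cheaper by £5,362.48 − £5,238.80 = £123.68.

Offer X by £124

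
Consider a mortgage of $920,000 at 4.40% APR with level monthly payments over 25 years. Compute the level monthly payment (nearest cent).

$5,061.58

Monthly rate = 4.4%/12 = 0.0036667; payment = 920,000 × 0.0036667 / (1 − (1+0.0036667)^−300) = $5,061.58.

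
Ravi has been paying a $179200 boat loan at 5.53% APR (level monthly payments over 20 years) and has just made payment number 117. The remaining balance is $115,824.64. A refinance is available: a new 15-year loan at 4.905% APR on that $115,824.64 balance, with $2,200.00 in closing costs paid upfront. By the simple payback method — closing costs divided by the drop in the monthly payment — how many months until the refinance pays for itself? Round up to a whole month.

Current payment = 179,200 × 5.53%/12 / (1 − (1+0.0046083)^−240) = $1,235.73.
Refinanced payment = 115,824.64 × 0.0040875 / (1 − (1+0.0040875)^−180) = $910.21.
Monthly savings = $1,235.73 − $910.21 = $325.52.
Break-even = $2,200.00 / $325.52 = 6.76 → 7 months.

7 months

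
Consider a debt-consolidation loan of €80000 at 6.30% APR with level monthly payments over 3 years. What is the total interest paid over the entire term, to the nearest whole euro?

At 6.30% the monthly rate is 0.0052500, so the payment is 80,000 × 0.0052500 / (1 − 1.0052500^−36) = €2,444.64.
Total paid = 36 × €2,444.64 = €88,007.04; interest = €88,007.04 − €80,000 = €8,007.04.

€8,007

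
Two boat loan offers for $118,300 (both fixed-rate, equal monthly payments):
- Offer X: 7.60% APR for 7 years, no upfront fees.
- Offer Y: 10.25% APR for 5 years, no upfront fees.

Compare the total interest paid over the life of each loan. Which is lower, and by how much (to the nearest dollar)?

Offer Y by $1,224

Offer X: monthly rate = 7.6%/12 = 0.0063333; payment = 118,300 × 0.0063333 / (1 − (1+0.0063333)^−84) = $1,820.36.
Total interest on Offer X = 84 × $1,820.36 − $118,300 = $34,610.24.
Offer Y: monthly rate = 10.25%/12 = 0.0085417; payment = 118,300 × 0.0085417 / (1 − (1+0.0085417)^−60) = $2,528.10.
Total interest on Offer Y = 60 × $2,528.10 − $118,300 = $33,386.00.
Offer Y is lower by $1,224.24.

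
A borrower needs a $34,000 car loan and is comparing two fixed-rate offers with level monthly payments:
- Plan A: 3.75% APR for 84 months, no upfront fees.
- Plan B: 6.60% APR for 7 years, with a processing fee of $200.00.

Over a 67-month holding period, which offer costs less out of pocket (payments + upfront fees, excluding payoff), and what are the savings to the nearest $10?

Plan A by $3,260

Plan A: monthly rate = 3.75%/12 = 0.0031250; payment = 34,000 × 0.0031250 / (1 − (1+0.0031250)^−84) = $460.84.
Plan B: monthly rate = 6.6%/12 = 0.0055000; payment = 34,000 × 0.0055000 / (1 − (1+0.0055000)^−84) = $506.53.
Over 67 months: Plan A costs 67 × $460.84 = $30,876.28; Plan B costs 67 × $506.53 + $200.00 = $34,137.51.
Plan A is cheaper by $34,137.51 − $30,876.28 = $3,261.23.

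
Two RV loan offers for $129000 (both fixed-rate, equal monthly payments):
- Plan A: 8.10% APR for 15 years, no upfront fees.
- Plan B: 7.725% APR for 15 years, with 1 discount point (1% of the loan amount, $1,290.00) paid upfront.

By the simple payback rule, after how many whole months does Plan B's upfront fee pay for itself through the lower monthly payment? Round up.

47 months

Plan A: monthly rate = 8.1%/12 = 0.0067500; payment = 129,000 × 0.0067500 / (1 − (1+0.0067500)^−180) = $1,240.25.
Plan B: monthly rate = 7.725%/12 = 0.0064375; payment = 129,000 × 0.0064375 / (1 − (1+0.0064375)^−180) = $1,212.40.
Monthly savings = $1,240.25 − $1,212.40 = $27.85.
Break-even = $1,290.00 / $27.85 = 46.32 → 47 months.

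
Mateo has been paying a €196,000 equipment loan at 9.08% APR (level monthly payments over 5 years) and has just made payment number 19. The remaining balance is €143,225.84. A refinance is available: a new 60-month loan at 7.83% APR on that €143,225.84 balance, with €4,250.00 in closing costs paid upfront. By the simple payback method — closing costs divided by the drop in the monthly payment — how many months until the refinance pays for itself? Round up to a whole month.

Current payment = 196,000 × 9.08%/12 / (1 − (1+0.0075667)^−60) = €4,076.25.
Refinanced payment = 143,225.84 × 0.0065250 / (1 − (1+0.0065250)^−60) = €2,892.46.
Monthly savings = €4,076.25 − €2,892.46 = €1,183.79.
Break-even = €4,250.00 / €1,183.79 = 3.59 → 4 months.

4 months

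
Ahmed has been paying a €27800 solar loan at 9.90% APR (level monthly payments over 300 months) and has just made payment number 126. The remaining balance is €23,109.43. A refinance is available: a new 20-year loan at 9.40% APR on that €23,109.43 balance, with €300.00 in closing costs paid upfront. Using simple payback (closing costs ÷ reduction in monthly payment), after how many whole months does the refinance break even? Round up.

9 months

Current payment = 27,800 × 9.9%/12 / (1 − (1+0.0082500)^−300) = €250.66.
Refinanced payment = 23,109.43 × 0.0078333 / (1 − (1+0.0078333)^−240) = €213.90.
Monthly savings = €250.66 − €213.90 = €36.76.
Break-even = €300.00 / €36.76 = 8.16 → 9 months.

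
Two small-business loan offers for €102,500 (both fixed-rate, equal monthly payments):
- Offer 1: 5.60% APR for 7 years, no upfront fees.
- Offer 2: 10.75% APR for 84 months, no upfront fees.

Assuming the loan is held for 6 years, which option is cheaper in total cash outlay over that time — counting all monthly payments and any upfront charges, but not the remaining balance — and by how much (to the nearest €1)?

Offer 1 by €18,994

Offer 1: monthly rate = 5.6%/12 = 0.0046667; payment = 102,500 × 0.0046667 / (1 − (1+0.0046667)^−84) = €1,477.80.
Offer 2: at 10.75% the monthly rate is 0.0089583, so the payment is 102,500 × 0.0089583 / (1 − 1.0089583^−84) = €1,741.61.
Over 72 months: Offer 1 costs 72 × €1,477.80 = €106,401.60; Offer 2 costs 72 × €1,741.61 = €125,395.92.
Offer 1 is cheaper by €125,395.92 − €106,401.60 = €18,994.32.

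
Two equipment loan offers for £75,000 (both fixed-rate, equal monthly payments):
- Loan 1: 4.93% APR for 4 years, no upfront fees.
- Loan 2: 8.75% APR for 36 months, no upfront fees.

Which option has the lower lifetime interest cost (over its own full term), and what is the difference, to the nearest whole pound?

Loan 1 by £2,754

Loan 1: monthly rate = 4.93%/12 = 0.0041083; payment = 75,000 × 0.0041083 / (1 − (1+0.0041083)^−48) = £1,724.82.
Total interest on Loan 1 = 48 × £1,724.82 − £75,000 = £7,791.36.
Loan 2: at 8.75% the monthly rate is 0.0072917, so the payment is 75,000 × 0.0072917 / (1 − 1.0072917^−36) = £2,376.26.
Total interest on Loan 2 = 36 × £2,376.26 − £75,000 = £10,545.36.
Loan 1 is lower by £2,754.00.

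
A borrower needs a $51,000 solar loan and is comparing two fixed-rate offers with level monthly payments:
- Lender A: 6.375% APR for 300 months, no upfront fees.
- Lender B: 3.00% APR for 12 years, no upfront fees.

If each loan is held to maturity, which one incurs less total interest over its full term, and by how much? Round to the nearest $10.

Lender A: at 6.375% the monthly rate is 0.0053125, so the payment is 51,000 × 0.0053125 / (1 − 1.0053125^−300) = $340.38.
Total interest on Lender A = 300 × $340.38 − $51,000 = $51,114.00.
Lender B: at 3.00% the monthly rate is 0.0025000, so the payment is 51,000 × 0.0025000 / (1 − 1.0025000^−144) = $422.17.
Total interest on Lender B = 144 × $422.17 − $51,000 = $9,792.48.
Lender B is lower by $41,321.52.

Lender B by $41,320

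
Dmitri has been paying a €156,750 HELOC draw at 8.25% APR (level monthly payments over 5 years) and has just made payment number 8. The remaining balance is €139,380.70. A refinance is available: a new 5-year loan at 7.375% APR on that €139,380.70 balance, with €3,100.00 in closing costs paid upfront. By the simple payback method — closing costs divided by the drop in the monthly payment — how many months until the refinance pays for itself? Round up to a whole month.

8 months

Current payment = 156,750 × 8.25%/12 / (1 − (1+0.0068750)^−60) = €3,197.11.
Refinanced payment = 139,380.70 × 0.0061458 / (1 − (1+0.0061458)^−60) = €2,784.63.
Monthly savings = €3,197.11 − €2,784.63 = €412.48.
Break-even = €3,100.00 / €412.48 = 7.52 → 8 months.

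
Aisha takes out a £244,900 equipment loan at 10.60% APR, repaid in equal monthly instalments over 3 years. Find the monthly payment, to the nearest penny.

£7,971.40

At 10.60% the monthly rate is 0.0088333, so the payment is 244,900 × 0.0088333 / (1 − 1.0088333^−36) = £7,971.40.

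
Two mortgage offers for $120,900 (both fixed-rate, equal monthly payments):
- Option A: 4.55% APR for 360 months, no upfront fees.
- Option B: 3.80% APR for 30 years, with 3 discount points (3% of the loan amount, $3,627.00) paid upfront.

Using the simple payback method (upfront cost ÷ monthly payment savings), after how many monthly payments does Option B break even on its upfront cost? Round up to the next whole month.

69 months

Option A: monthly rate = 4.55%/12 = 0.0037917; payment = 120,900 × 0.0037917 / (1 − (1+0.0037917)^−360) = $616.18.
Option B: at 3.80% the monthly rate is 0.0031667, so the payment is 120,900 × 0.0031667 / (1 − 1.0031667^−360) = $563.34.
Monthly savings = $616.18 − $563.34 = $52.84.
Break-even = $3,627.00 / $52.84 = 68.64 → 69 months.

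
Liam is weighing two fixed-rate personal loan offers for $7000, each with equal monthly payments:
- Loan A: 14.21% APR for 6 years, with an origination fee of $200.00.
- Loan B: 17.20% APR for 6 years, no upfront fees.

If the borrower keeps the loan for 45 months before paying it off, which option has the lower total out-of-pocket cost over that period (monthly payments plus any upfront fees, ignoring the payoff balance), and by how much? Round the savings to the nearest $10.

Loan A: at 14.21% the monthly rate is 0.0118417, so the payment is 7,000 × 0.0118417 / (1 − 1.0118417^−72) = $145.03.
Loan B: monthly rate = 17.2%/12 = 0.0143333; payment = 7,000 × 0.0143333 / (1 − (1+0.0143333)^−72) = $156.51.
Over 45 months: Loan A costs 45 × $145.03 + $200.00 = $6,726.35; Loan B costs 45 × $156.51 = $7,042.95.
Loan A is cheaper by $7,042.95 − $6,726.35 = $316.60.

Loan A by $320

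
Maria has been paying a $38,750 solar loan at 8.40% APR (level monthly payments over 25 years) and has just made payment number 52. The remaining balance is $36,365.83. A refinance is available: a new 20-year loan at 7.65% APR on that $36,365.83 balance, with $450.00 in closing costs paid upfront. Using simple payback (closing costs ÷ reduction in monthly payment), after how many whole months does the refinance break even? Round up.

Current payment = 38,750 × 8.4%/12 / (1 − (1+0.0070000)^−300) = $309.42.
Refinanced payment = 36,365.83 × 0.0063750 / (1 − (1+0.0063750)^−240) = $296.31.
Monthly savings = $309.42 − $296.31 = $13.11.
Break-even = $450.00 / $13.11 = 34.32 → 35 months.

35 months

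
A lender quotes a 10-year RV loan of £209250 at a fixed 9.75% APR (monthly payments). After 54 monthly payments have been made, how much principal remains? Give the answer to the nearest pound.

With monthly rate i = 9.75%/12 = 0.0081250, the balance after k of n payments is P · [(1+i)^n − (1+i)^k] / [(1+i)^n − 1].
(1+0.0081250)^120 = 2.64074319 and (1+0.0081250)^54 = 1.54802074, so the balance is 209,250 × (2.64074319 − 1.54802074) / (2.64074319 − 1) = £139,358.90.

£139,359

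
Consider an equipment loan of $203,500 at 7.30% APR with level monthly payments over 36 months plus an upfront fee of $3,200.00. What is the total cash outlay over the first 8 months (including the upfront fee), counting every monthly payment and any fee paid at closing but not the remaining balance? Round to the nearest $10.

Monthly rate = 7.3%/12 = 0.0060833; payment = 203,500 × 0.0060833 / (1 − (1+0.0060833)^−36) = $6,311.44.
Total outlay = 8 × $6,311.44 + $3,200.00 = $53,691.52.

$53,690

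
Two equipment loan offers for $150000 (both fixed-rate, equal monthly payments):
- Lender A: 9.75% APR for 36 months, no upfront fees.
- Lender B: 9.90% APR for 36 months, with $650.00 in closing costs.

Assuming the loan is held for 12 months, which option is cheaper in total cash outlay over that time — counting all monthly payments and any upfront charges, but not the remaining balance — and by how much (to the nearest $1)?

Lender A by $777

Lender A: monthly rate = 9.75%/12 = 0.0081250; payment = 150,000 × 0.0081250 / (1 − (1+0.0081250)^−36) = $4,822.49.
Lender B: at 9.90% the monthly rate is 0.0082500, so the payment is 150,000 × 0.0082500 / (1 − 1.0082500^−36) = $4,833.04.
Over 12 months: Lender A costs 12 × $4,822.49 = $57,869.88; Lender B costs 12 × $4,833.04 + $650.00 = $58,646.48.
Lender A is cheaper by $58,646.48 − $57,869.88 = $776.60.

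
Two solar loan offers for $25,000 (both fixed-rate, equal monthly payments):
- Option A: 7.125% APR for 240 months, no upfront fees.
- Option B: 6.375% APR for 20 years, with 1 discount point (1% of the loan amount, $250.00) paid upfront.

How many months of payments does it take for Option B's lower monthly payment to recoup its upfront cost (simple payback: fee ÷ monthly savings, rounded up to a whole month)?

Option A: monthly rate = 7.125%/12 = 0.0059375; payment = 25,000 × 0.0059375 / (1 − (1+0.0059375)^−240) = $195.70.
Option B: monthly rate = 6.375%/12 = 0.0053125; payment = 25,000 × 0.0053125 / (1 − (1+0.0053125)^−240) = $184.56.
Monthly savings = $195.70 − $184.56 = $11.14.
Break-even = $250.00 / $11.14 = 22.44 → 23 months.

23 months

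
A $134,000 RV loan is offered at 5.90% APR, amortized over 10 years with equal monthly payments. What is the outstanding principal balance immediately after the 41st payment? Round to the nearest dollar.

$96,756

With monthly rate i = 5.9%/12 = 0.0049167, the balance after k of n payments is P · [(1+i)^n − (1+i)^k] / [(1+i)^n − 1].
(1+0.0049167)^120 = 1.80138231 and (1+0.0049167)^41 = 1.22273407, so the balance is 134,000 × (1.80138231 − 1.22273407) / (1.80138231 − 1) = $96,756.40.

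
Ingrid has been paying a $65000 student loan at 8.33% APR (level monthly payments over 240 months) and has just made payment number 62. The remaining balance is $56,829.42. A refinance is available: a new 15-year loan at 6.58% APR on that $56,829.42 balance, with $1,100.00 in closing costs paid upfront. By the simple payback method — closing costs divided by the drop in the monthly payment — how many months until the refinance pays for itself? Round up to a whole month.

19 months

Current payment = 65,000 × 8.33%/12 / (1 − (1+0.0069417)^−240) = $557.11.
Refinanced payment = 56,829.42 × 0.0054833 / (1 − (1+0.0054833)^−180) = $497.55.
Monthly savings = $557.11 − $497.55 = $59.56.
Break-even = $1,100.00 / $59.56 = 18.47 → 19 months.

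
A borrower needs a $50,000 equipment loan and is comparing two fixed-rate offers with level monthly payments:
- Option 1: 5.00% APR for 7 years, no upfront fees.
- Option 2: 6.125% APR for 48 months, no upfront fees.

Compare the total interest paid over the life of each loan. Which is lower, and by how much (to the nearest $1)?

Option 1: at 5.00% the monthly rate is 0.0041667, so the payment is 50,000 × 0.0041667 / (1 − 1.0041667^−84) = $706.70.
Total interest on Option 1 = 84 × $706.70 − $50,000 = $9,362.80.
Option 2: monthly rate = 6.125%/12 = 0.0051042; payment = 50,000 × 0.0051042 / (1 − (1+0.0051042)^−48) = $1,177.12.
Total interest on Option 2 = 48 × $1,177.12 − $50,000 = $6,501.76.
Option 2 is lower by $2,861.04.

Option 2 by $2,861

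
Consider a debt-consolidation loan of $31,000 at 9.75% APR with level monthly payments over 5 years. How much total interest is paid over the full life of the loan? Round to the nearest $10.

$8,290

At 9.75% the monthly rate is 0.0081250, so the payment is 31,000 × 0.0081250 / (1 − 1.0081250^−60) = $654.85.
Total paid = 60 × $654.85 = $39,291.00; interest = $39,291.00 − $31,000 = $8,291.00.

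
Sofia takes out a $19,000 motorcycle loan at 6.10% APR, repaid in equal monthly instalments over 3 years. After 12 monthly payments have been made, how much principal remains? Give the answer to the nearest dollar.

$13,048

With monthly rate i = 6.1%/12 = 0.0050833, the balance after k of n payments is P · [(1+i)^n − (1+i)^k] / [(1+i)^n − 1].
(1+0.0050833)^36 = 1.20025789 and (1+0.0050833)^12 = 1.06273469, so the balance is 19,000 × (1.20025789 − 1.06273469) / (1.20025789 − 1) = $13,047.88.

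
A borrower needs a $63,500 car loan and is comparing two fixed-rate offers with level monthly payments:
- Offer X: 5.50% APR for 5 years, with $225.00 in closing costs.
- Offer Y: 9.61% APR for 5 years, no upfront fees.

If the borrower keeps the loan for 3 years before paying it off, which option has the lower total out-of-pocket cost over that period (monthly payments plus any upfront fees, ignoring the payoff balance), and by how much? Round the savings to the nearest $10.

Offer X by $4,240

Offer X: monthly rate = 5.5%/12 = 0.0045833; payment = 63,500 × 0.0045833 / (1 − (1+0.0045833)^−60) = $1,212.92.
Offer Y: monthly rate = 9.61%/12 = 0.0080083; payment = 63,500 × 0.0080083 / (1 − (1+0.0080083)^−60) = $1,337.03.
Over 36 months: Offer X costs 36 × $1,212.92 + $225.00 = $43,890.12; Offer Y costs 36 × $1,337.03 = $48,133.08.
Offer X is cheaper by $48,133.08 − $43,890.12 = $4,242.96.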